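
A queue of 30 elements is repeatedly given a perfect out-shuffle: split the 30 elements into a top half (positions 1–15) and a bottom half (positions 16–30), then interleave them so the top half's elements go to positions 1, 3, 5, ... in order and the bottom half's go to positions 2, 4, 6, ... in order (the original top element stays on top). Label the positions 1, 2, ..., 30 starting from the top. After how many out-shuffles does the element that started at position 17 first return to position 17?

28

Follow position 17 under repeated out-shuffles:
17 → 4 → 7 → 13 → 25 → 20 → 10 → 19 → ... → 17 (length 28)
It first returns after 28 out-shuffles.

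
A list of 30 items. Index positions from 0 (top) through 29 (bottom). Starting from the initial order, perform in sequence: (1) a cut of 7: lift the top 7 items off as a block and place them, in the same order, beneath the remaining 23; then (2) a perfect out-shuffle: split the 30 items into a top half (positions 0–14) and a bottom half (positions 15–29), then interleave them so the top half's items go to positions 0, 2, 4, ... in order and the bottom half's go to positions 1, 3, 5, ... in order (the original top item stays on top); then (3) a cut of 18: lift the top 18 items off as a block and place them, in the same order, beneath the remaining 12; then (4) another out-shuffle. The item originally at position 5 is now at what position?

Track the item from position 5 forward through each operation:
  after op 1 (cut 7): 5 → 28
  after op 2 (out-shuffle): 28 → 27
  after op 3 (cut 18): 27 → 9
  after op 4 (out-shuffle): 9 → 18

18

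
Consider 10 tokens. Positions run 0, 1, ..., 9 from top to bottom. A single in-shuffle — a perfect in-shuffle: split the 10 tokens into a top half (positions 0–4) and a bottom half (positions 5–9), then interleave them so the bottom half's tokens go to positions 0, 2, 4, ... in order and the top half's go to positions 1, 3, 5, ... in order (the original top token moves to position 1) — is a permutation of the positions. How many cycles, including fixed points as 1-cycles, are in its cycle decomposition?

Trace each unvisited position around until it returns:
(0 1 3 7 4 9 8 6 2 5)
1 cycle in total.

1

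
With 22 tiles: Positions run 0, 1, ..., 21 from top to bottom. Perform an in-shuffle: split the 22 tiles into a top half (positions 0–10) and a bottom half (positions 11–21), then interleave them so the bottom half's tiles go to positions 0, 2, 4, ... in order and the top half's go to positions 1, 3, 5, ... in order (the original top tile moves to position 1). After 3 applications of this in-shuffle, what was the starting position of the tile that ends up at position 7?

Work backwards from position 7, undoing one in-shuffle at a time:
7 ← 3 ← 1 ← 0
So the tile now at position 7 started at position 0.

0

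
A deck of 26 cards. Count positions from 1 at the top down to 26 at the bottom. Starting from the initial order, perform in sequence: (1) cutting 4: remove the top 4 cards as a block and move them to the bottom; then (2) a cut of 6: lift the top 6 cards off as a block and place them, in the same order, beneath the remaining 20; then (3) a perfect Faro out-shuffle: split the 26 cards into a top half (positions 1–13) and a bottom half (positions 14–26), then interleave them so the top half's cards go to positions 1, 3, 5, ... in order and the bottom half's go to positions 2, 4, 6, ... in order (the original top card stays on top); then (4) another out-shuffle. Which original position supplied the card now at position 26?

Undo the operations in reverse order, starting from position 26:
  undo op 4 (out-shuffle, from bottom half): 26 ← 26
  undo op 3 (out-shuffle, from bottom half): 26 ← 26
  undo op 2 (cut 6): 26 ← 6
  undo op 1 (cut 4): 6 ← 10
So the card at position 26 came from original position 10.

10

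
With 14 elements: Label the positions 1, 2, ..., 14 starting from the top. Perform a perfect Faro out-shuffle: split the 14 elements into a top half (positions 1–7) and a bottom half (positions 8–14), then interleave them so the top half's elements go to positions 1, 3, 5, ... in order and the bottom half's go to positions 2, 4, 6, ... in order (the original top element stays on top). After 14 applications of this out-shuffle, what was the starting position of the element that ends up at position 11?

Work backwards from position 11, undoing one out-shuffle at a time:
11 ← 6 ← 10 ← 12 ← 13 ← ... ← 10 (14 steps).
So the element now at position 11 started at position 10.

10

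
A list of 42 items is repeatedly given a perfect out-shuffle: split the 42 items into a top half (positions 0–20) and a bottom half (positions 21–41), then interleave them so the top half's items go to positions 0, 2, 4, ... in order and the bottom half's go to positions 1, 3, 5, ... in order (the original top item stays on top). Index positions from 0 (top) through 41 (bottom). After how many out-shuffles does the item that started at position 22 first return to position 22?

Follow position 22 under repeated out-shuffles:
22 → 3 → 6 → 12 → 24 → 7 → 14 → 28 → 15 → 30 → 19 → 38 → 35 → 29 → 17 → 34 → 27 → 13 → 26 → 11 → 22
It first returns after 20 out-shuffles.

20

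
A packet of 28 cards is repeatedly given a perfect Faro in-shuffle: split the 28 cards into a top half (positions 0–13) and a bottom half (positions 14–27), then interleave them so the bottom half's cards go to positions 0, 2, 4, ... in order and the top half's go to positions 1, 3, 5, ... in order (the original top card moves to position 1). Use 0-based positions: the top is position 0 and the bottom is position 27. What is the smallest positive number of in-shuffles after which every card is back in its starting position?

The in-shuffle permutes the 28 positions with cycle lengths [28].
Every card is home exactly when every cycle has completed a whole number of laps, i.e. after lcm(28) = 28 in-shuffles.

28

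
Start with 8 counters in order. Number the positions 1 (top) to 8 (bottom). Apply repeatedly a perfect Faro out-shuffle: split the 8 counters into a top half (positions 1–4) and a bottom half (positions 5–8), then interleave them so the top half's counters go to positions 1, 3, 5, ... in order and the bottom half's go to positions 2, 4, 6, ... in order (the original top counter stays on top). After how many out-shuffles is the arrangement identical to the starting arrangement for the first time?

The out-shuffle permutes the 8 positions with cycle lengths [1, 1, 3, 3].
Every counter is home exactly when every cycle has completed a whole number of laps, i.e. after lcm(1, 3) = 3 out-shuffles.

3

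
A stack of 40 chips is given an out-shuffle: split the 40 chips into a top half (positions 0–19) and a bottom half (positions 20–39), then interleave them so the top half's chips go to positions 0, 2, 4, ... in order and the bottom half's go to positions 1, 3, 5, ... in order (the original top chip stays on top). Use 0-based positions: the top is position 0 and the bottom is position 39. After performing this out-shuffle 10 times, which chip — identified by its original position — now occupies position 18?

Work backwards from position 18, undoing one out-shuffle at a time:
18 ← 9 ← 24 ← 12 ← 6 ← 3 ← 21 ← 30 ← 15 ← 27 ← 33
So the chip now at position 18 started at position 33.

33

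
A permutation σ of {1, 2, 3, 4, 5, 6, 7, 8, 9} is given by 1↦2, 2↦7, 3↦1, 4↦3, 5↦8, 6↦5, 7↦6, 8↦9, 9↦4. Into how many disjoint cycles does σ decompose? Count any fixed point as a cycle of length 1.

1

Cycle decomposition: (1 2 7 6 5 8 9 4 3).
1 cycle.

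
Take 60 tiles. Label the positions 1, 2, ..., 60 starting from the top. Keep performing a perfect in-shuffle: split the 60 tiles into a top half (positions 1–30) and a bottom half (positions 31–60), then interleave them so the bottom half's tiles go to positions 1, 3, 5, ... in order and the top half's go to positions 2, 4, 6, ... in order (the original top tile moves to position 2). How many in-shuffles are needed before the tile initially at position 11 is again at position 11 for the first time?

60

Follow position 11 under repeated in-shuffles:
11 → 22 → 44 → 27 → 54 → 47 → 33 → 5 → ... → 11 (length 60)
It first returns after 60 in-shuffles.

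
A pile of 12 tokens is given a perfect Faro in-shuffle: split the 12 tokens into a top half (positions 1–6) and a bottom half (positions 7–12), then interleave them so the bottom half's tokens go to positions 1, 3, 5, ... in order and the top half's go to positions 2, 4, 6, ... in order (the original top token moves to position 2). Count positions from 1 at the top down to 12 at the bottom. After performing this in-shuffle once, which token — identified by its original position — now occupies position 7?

Work backwards from position 7, undoing one in-shuffle at a time:
7 ← 10
So the token now at position 7 started at position 10.

10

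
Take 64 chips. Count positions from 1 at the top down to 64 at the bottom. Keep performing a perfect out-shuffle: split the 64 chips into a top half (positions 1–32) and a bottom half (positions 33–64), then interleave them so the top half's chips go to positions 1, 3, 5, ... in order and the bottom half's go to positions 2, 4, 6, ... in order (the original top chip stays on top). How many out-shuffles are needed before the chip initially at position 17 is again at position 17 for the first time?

6

Follow position 17 under repeated out-shuffles:
17 → 33 → 2 → 3 → 5 → 9 → 17
It first returns after 6 out-shuffles.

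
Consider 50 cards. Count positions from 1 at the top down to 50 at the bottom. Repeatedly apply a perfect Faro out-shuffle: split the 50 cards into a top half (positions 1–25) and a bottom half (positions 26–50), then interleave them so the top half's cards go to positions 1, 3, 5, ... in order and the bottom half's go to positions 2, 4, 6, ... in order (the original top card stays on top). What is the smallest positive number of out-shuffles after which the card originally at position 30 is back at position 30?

Follow position 30 under repeated out-shuffles:
30 → 10 → 19 → 37 → 24 → 47 → 44 → 38 → ... → 30 (length 21)
It first returns after 21 out-shuffles.

21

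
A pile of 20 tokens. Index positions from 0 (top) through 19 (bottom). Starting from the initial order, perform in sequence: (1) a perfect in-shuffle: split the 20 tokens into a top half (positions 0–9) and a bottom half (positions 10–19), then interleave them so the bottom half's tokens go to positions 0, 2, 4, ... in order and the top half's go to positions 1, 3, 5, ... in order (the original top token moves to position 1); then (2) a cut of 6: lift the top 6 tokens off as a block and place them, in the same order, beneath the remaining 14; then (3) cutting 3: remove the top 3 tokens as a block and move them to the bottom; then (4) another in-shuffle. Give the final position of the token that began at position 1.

8

Track the token from position 1 forward through each operation:
  after op 1 (in-shuffle): 1 → 3
  after op 2 (cut 6): 3 → 17
  after op 3 (cut 3): 17 → 14
  after op 4 (in-shuffle): 14 → 8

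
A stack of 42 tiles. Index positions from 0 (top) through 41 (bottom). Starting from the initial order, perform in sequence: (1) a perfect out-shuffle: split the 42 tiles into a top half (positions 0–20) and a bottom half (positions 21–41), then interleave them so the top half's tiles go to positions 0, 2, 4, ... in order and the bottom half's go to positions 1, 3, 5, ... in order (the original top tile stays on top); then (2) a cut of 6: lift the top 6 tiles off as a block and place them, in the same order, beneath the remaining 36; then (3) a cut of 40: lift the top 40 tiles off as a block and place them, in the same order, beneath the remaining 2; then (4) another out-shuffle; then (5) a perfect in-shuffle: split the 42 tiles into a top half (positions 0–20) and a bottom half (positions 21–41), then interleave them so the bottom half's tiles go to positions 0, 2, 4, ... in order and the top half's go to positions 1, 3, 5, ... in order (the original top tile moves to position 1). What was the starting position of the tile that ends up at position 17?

4

Undo the operations in reverse order, starting from position 17:
  undo op 5 (in-shuffle, from top half): 17 ← 8
  undo op 4 (out-shuffle, from top half): 8 ← 4
  undo op 3 (cut 40): 4 ← 2
  undo op 2 (cut 6): 2 ← 8
  undo op 1 (out-shuffle, from top half): 8 ← 4
So the tile at position 17 came from original position 4.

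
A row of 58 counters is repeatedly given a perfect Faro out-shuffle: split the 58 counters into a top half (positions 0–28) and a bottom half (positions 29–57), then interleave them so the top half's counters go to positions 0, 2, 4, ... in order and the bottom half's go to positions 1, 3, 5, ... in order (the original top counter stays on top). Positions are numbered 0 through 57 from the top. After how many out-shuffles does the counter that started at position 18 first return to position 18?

18

Follow position 18 under repeated out-shuffles:
18 → 36 → 15 → 30 → 3 → 6 → 12 → 24 → 48 → 39 → 21 → 42 → 27 → 54 → 51 → 45 → 33 → 9 → 18
It first returns after 18 out-shuffles.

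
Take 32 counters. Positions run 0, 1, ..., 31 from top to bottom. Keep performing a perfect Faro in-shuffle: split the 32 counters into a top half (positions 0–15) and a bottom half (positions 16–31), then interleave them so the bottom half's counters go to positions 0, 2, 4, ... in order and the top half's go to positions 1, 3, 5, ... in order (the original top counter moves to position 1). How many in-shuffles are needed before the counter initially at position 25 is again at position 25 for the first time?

Follow position 25 under repeated in-shuffles:
25 → 18 → 4 → 9 → 19 → 6 → 13 → 27 → 22 → 12 → 25
It first returns after 10 in-shuffles.

10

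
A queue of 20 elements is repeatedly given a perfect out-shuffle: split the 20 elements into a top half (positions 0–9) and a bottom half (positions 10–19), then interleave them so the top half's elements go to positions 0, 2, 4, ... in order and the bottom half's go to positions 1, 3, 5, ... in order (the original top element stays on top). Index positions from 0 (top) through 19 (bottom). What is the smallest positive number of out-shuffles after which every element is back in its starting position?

The out-shuffle permutes the 20 positions with cycle lengths [1, 1, 18].
Every element is home exactly when every cycle has completed a whole number of laps, i.e. after lcm(1, 18) = 18 out-shuffles.

18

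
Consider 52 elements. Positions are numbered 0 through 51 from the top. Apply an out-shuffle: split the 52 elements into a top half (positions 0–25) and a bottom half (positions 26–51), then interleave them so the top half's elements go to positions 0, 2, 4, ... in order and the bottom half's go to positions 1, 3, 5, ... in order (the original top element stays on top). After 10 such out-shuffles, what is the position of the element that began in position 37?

46

Track the element's position through each out-shuffle:
37 → 23 → 46 → 41 → 31 → 11 → 22 → 44 → 37 → 23 → 46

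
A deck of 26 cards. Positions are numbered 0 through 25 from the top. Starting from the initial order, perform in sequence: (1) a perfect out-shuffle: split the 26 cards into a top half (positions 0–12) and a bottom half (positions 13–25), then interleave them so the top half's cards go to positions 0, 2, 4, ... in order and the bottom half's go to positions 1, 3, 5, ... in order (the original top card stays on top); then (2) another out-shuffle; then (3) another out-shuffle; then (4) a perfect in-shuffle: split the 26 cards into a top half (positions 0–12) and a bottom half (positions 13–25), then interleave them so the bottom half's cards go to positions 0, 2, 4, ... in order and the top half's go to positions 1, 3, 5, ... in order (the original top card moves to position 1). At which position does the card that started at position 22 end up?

3

Track the card from position 22 forward through each operation:
  after op 1 (out-shuffle): 22 → 19
  after op 2 (out-shuffle): 19 → 13
  after op 3 (out-shuffle): 13 → 1
  after op 4 (in-shuffle): 1 → 3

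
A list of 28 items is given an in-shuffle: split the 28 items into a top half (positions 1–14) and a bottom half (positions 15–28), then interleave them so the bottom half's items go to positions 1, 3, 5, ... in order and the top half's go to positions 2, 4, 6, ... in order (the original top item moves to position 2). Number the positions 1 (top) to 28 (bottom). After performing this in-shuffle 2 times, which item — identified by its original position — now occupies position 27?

Work backwards from position 27, undoing one in-shuffle at a time:
27 ← 28 ← 14
So the item now at position 27 started at position 14.

14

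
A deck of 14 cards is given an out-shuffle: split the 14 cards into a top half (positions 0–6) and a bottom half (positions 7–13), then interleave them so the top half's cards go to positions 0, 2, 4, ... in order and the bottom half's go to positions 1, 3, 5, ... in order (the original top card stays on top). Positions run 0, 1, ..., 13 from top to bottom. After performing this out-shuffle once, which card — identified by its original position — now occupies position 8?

Work backwards from position 8, undoing one out-shuffle at a time:
8 ← 4
So the card now at position 8 started at position 4.

4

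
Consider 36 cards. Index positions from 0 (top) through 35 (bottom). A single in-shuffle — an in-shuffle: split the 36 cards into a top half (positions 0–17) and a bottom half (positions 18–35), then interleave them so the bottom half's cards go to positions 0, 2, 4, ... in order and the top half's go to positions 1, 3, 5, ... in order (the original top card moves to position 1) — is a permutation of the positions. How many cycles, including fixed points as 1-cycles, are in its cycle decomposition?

1

Trace each unvisited position around until it returns:
(0 1 3 7 15 31 ... len 36)
1 cycle in total.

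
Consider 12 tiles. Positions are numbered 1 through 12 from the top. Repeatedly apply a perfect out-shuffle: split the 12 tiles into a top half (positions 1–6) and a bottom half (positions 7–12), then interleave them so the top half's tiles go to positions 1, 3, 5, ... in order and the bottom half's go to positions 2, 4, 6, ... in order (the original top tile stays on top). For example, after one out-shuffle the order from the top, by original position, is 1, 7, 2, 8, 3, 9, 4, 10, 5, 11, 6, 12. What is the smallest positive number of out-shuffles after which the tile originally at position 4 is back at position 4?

10

Follow position 4 under repeated out-shuffles:
4 → 7 → 2 → 3 → 5 → 9 → 6 → 11 → 10 → 8 → 4
It first returns after 10 out-shuffles.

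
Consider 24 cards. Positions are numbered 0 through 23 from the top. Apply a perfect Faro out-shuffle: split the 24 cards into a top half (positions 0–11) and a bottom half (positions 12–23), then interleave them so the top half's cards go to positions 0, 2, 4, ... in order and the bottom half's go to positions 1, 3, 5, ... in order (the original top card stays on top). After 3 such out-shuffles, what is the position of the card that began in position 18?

6

Track the card's position through each out-shuffle:
18 → 13 → 3 → 6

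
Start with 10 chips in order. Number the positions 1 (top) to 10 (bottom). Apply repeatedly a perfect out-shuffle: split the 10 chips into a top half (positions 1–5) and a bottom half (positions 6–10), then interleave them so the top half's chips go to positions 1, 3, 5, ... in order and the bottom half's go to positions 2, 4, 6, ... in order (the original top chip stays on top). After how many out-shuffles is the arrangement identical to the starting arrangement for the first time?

The out-shuffle permutes the 10 positions with cycle lengths [1, 1, 2, 6].
Every chip is home exactly when every cycle has completed a whole number of laps, i.e. after lcm(1, 2, 6) = 6 out-shuffles.

6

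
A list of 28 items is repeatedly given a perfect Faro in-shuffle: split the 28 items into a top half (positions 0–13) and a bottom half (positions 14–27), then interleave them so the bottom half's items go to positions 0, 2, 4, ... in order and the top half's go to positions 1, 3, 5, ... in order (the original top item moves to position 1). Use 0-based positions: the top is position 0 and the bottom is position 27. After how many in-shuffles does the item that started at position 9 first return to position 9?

Follow position 9 under repeated in-shuffles:
9 → 19 → 10 → 21 → 14 → 0 → 1 → 3 → ... → 9 (length 28)
It first returns after 28 in-shuffles.

28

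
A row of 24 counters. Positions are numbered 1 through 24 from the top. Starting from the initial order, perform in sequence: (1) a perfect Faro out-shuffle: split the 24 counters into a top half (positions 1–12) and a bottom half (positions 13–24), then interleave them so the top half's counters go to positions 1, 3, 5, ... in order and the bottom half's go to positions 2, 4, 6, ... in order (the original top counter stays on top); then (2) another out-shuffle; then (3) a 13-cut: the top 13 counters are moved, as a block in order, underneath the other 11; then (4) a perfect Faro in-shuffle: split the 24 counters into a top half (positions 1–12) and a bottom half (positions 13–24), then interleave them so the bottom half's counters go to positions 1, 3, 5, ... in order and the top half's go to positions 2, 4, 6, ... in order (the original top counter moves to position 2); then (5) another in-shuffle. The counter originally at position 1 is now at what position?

Track the counter from position 1 forward through each operation:
  after op 1 (out-shuffle): 1 → 1
  after op 2 (out-shuffle): 1 → 1
  after op 3 (cut 13): 1 → 12
  after op 4 (in-shuffle): 12 → 24
  after op 5 (in-shuffle): 24 → 23

23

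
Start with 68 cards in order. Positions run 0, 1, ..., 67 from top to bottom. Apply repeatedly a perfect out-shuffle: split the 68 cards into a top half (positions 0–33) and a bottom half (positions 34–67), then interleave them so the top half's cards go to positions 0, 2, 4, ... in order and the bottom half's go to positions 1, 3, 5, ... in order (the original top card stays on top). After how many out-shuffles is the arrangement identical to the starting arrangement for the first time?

The out-shuffle permutes the 68 positions with cycle lengths [1, 1, 66].
Every card is home exactly when every cycle has completed a whole number of laps, i.e. after lcm(1, 66) = 66 out-shuffles.

66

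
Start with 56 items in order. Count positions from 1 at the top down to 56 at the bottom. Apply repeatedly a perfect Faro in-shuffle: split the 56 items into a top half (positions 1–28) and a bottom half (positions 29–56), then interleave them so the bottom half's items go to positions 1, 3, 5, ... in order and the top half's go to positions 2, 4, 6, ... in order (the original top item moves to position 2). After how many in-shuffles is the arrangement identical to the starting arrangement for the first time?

18

The in-shuffle permutes the 56 positions with cycle lengths [2, 18, 18, 18].
Every item is home exactly when every cycle has completed a whole number of laps, i.e. after lcm(2, 18) = 18 in-shuffles.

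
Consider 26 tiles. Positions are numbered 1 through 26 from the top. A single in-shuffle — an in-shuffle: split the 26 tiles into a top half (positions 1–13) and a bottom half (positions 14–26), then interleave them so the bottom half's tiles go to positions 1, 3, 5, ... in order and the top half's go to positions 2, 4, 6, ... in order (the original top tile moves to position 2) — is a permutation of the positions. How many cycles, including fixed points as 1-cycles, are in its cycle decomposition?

Trace each unvisited position around until it returns:
(1 2 4 8 16 5 ... len 18) (3 6 12 24 21 15) (9 18)
3 cycles in total.

3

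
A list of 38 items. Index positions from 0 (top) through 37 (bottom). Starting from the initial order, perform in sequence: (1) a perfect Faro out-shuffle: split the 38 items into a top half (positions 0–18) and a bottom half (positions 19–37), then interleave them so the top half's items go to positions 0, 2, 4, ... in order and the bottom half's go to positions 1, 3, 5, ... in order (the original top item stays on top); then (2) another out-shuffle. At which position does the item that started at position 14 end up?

19

Track the item from position 14 forward through each operation:
  after op 1 (out-shuffle): 14 → 28
  after op 2 (out-shuffle): 28 → 19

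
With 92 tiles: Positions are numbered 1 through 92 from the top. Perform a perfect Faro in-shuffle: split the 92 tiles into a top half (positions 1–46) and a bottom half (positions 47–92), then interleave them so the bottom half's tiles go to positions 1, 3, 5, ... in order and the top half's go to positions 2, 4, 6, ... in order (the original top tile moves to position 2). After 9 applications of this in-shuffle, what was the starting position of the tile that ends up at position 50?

Work backwards from position 50, undoing one in-shuffle at a time:
50 ← 25 ← 59 ← 76 ← 38 ← 19 ← 56 ← 28 ← 14 ← 7
So the tile now at position 50 started at position 7.

7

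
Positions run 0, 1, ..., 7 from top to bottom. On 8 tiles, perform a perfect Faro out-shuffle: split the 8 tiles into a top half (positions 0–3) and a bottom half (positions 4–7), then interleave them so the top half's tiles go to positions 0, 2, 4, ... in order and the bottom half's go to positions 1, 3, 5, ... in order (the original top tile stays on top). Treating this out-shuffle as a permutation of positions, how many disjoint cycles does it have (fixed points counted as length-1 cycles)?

4

Trace each unvisited position around until it returns:
(0) (1 2 4) (3 6 5) (7)
4 cycles in total.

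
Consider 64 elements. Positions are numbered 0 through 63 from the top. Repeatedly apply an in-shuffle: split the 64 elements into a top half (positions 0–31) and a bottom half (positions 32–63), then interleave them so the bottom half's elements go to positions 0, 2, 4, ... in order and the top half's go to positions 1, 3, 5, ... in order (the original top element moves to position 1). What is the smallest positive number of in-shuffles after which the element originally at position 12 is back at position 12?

Follow position 12 under repeated in-shuffles:
12 → 25 → 51 → 38 → 12
It first returns after 4 in-shuffles.

4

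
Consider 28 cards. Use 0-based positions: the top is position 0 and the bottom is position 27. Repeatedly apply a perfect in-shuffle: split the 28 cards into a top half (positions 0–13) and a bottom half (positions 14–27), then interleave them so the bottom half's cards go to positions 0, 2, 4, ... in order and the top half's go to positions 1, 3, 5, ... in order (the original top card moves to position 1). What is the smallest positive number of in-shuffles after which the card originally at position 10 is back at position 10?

28

Follow position 10 under repeated in-shuffles:
10 → 21 → 14 → 0 → 1 → 3 → 7 → 15 → ... → 10 (length 28)
It first returns after 28 in-shuffles.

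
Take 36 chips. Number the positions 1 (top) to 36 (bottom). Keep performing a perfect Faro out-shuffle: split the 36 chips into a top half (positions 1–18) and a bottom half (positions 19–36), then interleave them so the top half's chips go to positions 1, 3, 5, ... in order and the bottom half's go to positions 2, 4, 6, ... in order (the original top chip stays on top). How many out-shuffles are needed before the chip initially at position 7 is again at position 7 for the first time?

12

Follow position 7 under repeated out-shuffles:
7 → 13 → 25 → 14 → 27 → 18 → 35 → 34 → 32 → 28 → 20 → 4 → 7
It first returns after 12 out-shuffles.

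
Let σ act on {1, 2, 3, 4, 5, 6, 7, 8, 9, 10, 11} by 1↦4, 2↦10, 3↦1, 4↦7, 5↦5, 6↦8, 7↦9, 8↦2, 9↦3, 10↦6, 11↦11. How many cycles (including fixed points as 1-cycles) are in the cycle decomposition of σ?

4

Cycle decomposition: (1 4 7 9 3) (2 10 6 8) (5) (11).
4 cycles.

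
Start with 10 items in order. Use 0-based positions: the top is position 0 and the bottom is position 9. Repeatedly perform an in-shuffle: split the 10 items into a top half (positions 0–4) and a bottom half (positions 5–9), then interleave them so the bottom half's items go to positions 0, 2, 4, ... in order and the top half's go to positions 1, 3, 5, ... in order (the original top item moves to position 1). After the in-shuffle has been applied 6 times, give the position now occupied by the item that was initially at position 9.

Track the item's position through each in-shuffle:
9 → 8 → 6 → 2 → 5 → 0 → 1

1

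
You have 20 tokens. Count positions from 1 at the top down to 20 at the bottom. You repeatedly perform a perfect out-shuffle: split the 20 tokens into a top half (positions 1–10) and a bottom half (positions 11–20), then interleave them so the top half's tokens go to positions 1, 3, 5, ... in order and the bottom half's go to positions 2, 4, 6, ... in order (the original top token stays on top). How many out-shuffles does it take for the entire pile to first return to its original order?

18

The out-shuffle permutes the 20 positions with cycle lengths [1, 1, 18].
Every token is home exactly when every cycle has completed a whole number of laps, i.e. after lcm(1, 18) = 18 out-shuffles.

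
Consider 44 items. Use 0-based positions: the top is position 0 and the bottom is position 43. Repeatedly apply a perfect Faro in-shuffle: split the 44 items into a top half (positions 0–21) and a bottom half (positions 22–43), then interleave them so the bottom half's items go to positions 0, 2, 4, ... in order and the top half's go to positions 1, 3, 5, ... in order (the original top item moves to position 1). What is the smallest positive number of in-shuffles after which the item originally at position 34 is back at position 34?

Follow position 34 under repeated in-shuffles:
34 → 24 → 4 → 9 → 19 → 39 → 34
It first returns after 6 in-shuffles.

6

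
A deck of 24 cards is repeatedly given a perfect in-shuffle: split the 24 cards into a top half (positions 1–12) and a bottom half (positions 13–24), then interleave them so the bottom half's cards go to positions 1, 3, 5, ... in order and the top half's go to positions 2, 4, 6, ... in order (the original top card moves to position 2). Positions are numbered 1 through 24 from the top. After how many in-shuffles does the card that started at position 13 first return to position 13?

Follow position 13 under repeated in-shuffles:
13 → 1 → 2 → 4 → 8 → 16 → 7 → 14 → 3 → 6 → 12 → 24 → 23 → 21 → 17 → 9 → 18 → 11 → 22 → 19 → 13
It first returns after 20 in-shuffles.

20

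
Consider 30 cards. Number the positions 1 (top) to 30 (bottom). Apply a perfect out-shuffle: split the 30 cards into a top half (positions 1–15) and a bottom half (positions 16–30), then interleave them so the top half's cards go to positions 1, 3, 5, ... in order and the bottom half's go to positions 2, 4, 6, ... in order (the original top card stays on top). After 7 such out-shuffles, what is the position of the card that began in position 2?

13

Track the card's position through each out-shuffle:
2 → 3 → 5 → 9 → 17 → 4 → 7 → 13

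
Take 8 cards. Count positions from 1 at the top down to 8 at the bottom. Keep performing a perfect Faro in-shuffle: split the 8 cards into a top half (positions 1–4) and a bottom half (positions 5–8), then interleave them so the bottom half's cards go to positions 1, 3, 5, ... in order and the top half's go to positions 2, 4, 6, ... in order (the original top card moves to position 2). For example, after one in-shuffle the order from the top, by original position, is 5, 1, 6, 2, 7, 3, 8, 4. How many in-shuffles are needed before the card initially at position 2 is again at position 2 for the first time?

6

Follow position 2 under repeated in-shuffles:
2 → 4 → 8 → 7 → 5 → 1 → 2
It first returns after 6 in-shuffles.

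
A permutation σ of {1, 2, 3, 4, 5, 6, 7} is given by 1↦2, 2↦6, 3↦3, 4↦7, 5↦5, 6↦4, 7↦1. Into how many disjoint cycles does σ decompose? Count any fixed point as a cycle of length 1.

Cycle decomposition: (1 2 6 4 7) (3) (5).
3 cycles.

3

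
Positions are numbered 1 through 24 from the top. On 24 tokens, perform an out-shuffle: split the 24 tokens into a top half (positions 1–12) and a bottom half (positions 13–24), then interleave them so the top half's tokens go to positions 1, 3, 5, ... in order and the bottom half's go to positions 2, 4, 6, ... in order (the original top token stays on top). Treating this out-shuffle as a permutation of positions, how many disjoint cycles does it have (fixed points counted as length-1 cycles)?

Trace each unvisited position around until it returns:
(1) (2 3 5 9 17 10 ... len 11) (6 11 21 18 12 23 ... len 11) (24)
4 cycles in total.

4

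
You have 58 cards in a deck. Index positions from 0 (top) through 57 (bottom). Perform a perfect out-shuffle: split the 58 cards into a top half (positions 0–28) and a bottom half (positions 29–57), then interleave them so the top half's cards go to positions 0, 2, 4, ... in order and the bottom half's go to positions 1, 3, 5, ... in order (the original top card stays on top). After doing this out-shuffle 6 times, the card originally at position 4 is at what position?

Track the card's position through each out-shuffle:
4 → 8 → 16 → 32 → 7 → 14 → 28

28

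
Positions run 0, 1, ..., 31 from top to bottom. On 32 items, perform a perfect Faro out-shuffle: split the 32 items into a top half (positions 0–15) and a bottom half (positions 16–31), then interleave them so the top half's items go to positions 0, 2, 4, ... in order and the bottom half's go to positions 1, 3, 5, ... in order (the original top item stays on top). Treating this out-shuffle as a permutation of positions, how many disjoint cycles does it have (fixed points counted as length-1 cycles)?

Trace each unvisited position around until it returns:
(0) (1 2 4 8 16) (3 6 12 24 17) (5 10 20 9 18) (7 14 28 25 19) (11 22 13 26 21) (15 30 29 27 23) (31)
8 cycles in total.

8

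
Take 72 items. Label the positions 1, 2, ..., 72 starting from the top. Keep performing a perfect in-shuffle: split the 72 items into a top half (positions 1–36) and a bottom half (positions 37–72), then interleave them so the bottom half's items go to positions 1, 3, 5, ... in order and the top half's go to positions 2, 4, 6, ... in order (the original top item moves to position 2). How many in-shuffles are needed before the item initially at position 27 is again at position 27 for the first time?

Follow position 27 under repeated in-shuffles:
27 → 54 → 35 → 70 → 67 → 61 → 49 → 25 → 50 → 27
It first returns after 9 in-shuffles.

9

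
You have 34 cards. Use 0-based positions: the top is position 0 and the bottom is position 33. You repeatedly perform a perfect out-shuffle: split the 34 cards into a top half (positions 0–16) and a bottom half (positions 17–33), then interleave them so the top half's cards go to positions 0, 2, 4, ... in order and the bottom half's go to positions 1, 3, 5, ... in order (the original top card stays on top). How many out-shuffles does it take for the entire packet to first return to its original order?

10

The out-shuffle permutes the 34 positions with cycle lengths [1, 1, 2, 10, 10, 10].
Every card is home exactly when every cycle has completed a whole number of laps, i.e. after lcm(1, 2, 10) = 10 out-shuffles.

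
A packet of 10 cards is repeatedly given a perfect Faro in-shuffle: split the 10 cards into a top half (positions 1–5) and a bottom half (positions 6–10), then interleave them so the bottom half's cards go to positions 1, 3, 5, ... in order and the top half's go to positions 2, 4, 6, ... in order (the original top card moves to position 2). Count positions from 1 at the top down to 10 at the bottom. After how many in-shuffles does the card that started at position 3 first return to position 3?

Follow position 3 under repeated in-shuffles:
3 → 6 → 1 → 2 → 4 → 8 → 5 → 10 → 9 → 7 → 3
It first returns after 10 in-shuffles.

10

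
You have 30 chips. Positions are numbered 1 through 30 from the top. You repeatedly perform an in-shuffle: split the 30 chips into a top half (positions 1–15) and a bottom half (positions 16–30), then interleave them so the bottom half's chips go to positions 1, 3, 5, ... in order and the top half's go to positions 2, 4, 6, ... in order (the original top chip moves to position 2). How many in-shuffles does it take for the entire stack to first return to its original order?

The in-shuffle permutes the 30 positions with cycle lengths [5, 5, 5, 5, 5, 5].
Every chip is home exactly when every cycle has completed a whole number of laps, i.e. after lcm(5) = 5 in-shuffles.

5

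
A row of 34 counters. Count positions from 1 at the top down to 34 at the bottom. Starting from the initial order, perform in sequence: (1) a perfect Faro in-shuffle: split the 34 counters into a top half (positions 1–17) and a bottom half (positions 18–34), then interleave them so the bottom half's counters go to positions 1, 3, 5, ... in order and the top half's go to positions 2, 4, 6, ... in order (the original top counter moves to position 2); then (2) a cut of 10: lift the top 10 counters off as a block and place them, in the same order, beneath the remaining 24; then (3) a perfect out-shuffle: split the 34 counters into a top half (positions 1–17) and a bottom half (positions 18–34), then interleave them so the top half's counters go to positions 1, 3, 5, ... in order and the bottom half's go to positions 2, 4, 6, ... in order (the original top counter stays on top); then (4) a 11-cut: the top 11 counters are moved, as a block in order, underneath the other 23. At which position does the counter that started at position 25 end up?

32

Track the counter from position 25 forward through each operation:
  after op 1 (in-shuffle): 25 → 15
  after op 2 (cut 10): 15 → 5
  after op 3 (out-shuffle): 5 → 9
  after op 4 (cut 11): 9 → 32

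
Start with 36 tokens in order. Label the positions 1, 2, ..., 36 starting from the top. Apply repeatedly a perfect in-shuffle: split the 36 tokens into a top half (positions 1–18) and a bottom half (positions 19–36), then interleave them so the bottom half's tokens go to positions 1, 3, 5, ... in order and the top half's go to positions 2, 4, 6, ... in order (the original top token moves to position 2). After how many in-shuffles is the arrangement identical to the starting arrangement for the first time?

The in-shuffle permutes the 36 positions with cycle lengths [36].
Every token is home exactly when every cycle has completed a whole number of laps, i.e. after lcm(36) = 36 in-shuffles.

36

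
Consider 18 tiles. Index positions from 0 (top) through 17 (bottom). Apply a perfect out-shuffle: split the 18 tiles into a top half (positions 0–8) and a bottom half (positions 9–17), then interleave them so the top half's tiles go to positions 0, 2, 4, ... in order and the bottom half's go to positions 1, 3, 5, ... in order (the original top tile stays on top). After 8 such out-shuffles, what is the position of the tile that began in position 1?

Track the tile's position through each out-shuffle:
1 → 2 → 4 → 8 → 16 → 15 → 13 → 9 → 1

1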